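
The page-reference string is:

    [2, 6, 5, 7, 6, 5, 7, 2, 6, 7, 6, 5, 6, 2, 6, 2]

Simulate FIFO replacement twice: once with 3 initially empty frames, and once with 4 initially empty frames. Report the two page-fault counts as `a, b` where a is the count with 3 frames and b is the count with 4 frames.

3 frames: F F F F . . . F F . . F . . . . → 7 faults.
4 frames: F F F F . . . . . . . . . . . . → 4 faults.
4 < 7: adding a frame reduced faults, as is typical.

7, 4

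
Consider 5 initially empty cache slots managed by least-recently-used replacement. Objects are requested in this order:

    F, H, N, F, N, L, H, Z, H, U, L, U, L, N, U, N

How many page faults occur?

6

F: fault, frames [F]
H: fault, frames [F, H]
N: fault, frames [F, H, N]
F: hit
N: hit
L: fault, frames [H, F, N, L]
H: hit
Z: fault, frames [F, N, L, H, Z]
H: hit
U: fault, evict F, frames [N, L, Z, H, U]
L: hit
U: hit
L: hit
N: hit
U: hit
N: hit
Page faults: 6.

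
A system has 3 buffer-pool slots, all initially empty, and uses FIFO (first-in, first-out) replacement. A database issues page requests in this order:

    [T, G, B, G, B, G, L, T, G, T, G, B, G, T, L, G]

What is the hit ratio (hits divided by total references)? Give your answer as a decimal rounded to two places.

0.50

T → miss, frames [T]
G → miss, frames [T, G]
B → miss, frames [T, G, B]
G → hit
B → hit
G → hit
L → miss, evict T, frames [G, B, L]
T → miss, evict G, frames [B, L, T]
G → miss, evict B, frames [L, T, G]
T → hit
G → hit
B → miss, evict L, frames [T, G, B]
G → hit
T → hit
L → miss, evict T, frames [G, B, L]
G → hit
Hits: 8 of 16 references → 8/16 = 0.5000.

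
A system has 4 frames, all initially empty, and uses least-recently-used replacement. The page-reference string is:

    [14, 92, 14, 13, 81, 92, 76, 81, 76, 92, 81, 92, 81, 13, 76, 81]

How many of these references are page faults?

14 -> fault, frames (14)
92 -> fault, frames (14 92)
14 -> hit
13 -> fault, frames (92 14 13)
81 -> fault, frames (92 14 13 81)
92 -> hit
76 -> fault, evict 14, frames (13 81 92 76)
81 -> hit
76 -> hit
92 -> hit
81 -> hit
92 -> hit
81 -> hit
13 -> hit
76 -> hit
81 -> hit
Page faults: 5.

5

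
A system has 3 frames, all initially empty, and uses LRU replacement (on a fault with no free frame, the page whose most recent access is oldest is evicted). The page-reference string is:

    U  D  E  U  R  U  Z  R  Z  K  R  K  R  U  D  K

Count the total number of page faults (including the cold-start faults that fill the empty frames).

U -> fault, frames (U)
D -> fault, frames (U D)
E -> fault, frames (U D E)
U -> hit
R -> fault, evict D, frames (E U R)
U -> hit
Z -> fault, evict E, frames (R U Z)
R -> hit
Z -> hit
K -> fault, evict U, frames (R Z K)
R -> hit
K -> hit
R -> hit
U -> fault, evict Z, frames (K R U)
D -> fault, evict K, frames (R U D)
K -> fault, evict R, frames (U D K)
Page faults: 9.

9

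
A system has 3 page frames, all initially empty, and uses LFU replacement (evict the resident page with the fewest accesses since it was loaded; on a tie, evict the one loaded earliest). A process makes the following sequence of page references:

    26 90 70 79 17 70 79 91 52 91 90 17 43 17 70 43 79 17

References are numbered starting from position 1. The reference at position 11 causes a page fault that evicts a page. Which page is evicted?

91

pos 1: 26 -> miss, frames {26}
pos 2: 90 -> miss, frames {26,90}
pos 3: 70 -> miss, frames {26,90,70}
pos 4: 79 -> miss, evict 26, frames {90,70,79}
pos 5: 17 -> miss, evict 90, frames {70,79,17}
pos 6: 70 -> hit
pos 7: 79 -> hit
pos 8: 91 -> miss, evict 17, frames {70,79,91}
pos 9: 52 -> miss, evict 91, frames {70,79,52}
pos 10: 91 -> miss, evict 52, frames {70,79,91}
pos 11: 90 -> miss, evict 91, frames {70,79,90}
At position 11, page 91 is evicted.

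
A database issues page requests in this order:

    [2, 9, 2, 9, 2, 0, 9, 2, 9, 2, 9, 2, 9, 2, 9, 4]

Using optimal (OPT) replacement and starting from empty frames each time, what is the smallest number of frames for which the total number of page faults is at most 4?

f=1: 16 faults
f=2: 5 faults
f=3: 4 faults
f=4: 4 faults
Smallest f with faults ≤ 4 is 3.

3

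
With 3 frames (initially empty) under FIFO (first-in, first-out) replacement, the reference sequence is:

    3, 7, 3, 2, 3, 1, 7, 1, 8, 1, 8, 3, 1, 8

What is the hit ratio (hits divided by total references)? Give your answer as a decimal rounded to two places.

0.57

3 -> miss, frames [3]
7 -> miss, frames [3, 7]
3 -> hit
2 -> miss, frames [3, 7, 2]
3 -> hit
1 -> miss, evict 3, frames [7, 2, 1]
7 -> hit
1 -> hit
8 -> miss, evict 7, frames [2, 1, 8]
1 -> hit
8 -> hit
3 -> miss, evict 2, frames [1, 8, 3]
1 -> hit
8 -> hit
Hits: 8 of 14 references → 8/14 = 0.5714.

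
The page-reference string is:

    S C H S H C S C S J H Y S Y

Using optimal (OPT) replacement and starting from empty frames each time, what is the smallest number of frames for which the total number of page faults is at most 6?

f=1: 14 faults
f=2: 7 faults
f=3: 5 faults
f=4: 5 faults
f=5: 5 faults
Smallest f with faults ≤ 6 is 3.

3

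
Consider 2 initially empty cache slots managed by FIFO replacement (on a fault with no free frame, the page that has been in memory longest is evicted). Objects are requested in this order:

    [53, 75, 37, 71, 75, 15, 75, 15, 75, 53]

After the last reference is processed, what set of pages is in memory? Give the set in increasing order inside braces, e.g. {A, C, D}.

53 → fault, frames {53}
75 → fault, frames {53,75}
37 → fault, evict 53, frames {75,37}
71 → fault, evict 75, frames {37,71}
75 → fault, evict 37, frames {71,75}
15 → fault, evict 71, frames {75,15}
75 → hit
15 → hit
75 → hit
53 → fault, evict 75, frames {15,53}

{15, 53}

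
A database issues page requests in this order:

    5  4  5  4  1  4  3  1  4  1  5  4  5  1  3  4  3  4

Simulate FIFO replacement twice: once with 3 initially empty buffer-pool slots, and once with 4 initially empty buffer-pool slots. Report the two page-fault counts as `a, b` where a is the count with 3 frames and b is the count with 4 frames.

3 frames: F F . . F . F . . . F F . F F . . . → 8 faults.
4 frames: F F . . F . F . . . . . . . . . . . → 4 faults.
4 < 8: adding a frame reduced faults, as is typical.

8, 4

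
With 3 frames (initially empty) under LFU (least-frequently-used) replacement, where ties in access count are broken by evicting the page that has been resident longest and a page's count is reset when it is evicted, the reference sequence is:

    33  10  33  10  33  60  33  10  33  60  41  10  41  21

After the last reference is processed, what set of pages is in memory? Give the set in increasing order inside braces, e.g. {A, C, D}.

33 → fault, frames (33)
10 → fault, frames (33 10)
33 → hit
10 → hit
33 → hit
60 → fault, frames (33 10 60)
33 → hit
10 → hit
33 → hit
60 → hit
41 → fault, evict 60, frames (33 10 41)
10 → hit
41 → hit
21 → fault, evict 41, frames (33 10 21)

{10, 21, 33}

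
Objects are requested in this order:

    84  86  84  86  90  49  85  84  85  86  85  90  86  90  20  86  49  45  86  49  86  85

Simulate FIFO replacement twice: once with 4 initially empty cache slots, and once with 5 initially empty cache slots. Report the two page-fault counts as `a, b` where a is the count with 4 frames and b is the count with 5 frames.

13, 8

4 frames: F F . . F F F F . F . F . . F . F F F . . F → 13 faults.
5 frames: F F . . F F F . . . . . . . F . . F F . . . → 8 faults.
8 < 13: adding a frame reduced faults, as is typical.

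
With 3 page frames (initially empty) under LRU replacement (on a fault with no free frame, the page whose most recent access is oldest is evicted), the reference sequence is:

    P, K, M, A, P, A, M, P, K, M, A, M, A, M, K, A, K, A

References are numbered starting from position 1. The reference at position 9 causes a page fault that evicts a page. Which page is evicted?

A

pos 1: P -> miss, frames (P)
pos 2: K -> miss, frames (P K)
pos 3: M -> miss, frames (P K M)
pos 4: A -> miss, evict P, frames (K M A)
pos 5: P -> miss, evict K, frames (M A P)
pos 6: A -> hit
pos 7: M -> hit
pos 8: P -> hit
pos 9: K -> miss, evict A, frames (M P K)
At position 9, page A is evicted.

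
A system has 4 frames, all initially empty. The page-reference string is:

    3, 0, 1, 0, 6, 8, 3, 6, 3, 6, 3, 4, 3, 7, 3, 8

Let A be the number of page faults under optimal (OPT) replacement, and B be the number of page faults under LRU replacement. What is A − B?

Under OPT: F F F . F F . . . . . F . F . . → 7 faults.
Under LRU: F F F . F F F . . . . F . F . F → 9 faults.
A − B = 7 − 9 = -2.

-2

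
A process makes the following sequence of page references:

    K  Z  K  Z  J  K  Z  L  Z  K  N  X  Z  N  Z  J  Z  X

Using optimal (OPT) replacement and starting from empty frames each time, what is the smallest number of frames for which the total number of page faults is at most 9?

3

f=1: 18 faults
f=2: 11 faults
f=3: 7 faults
f=4: 6 faults
f=5: 6 faults
f=6: 6 faults
Smallest f with faults ≤ 9 is 3.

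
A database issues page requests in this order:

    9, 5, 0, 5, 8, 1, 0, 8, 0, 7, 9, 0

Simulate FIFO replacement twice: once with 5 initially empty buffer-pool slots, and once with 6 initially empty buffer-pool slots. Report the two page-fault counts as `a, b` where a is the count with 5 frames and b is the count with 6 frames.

5 frames: F F F . F F . . . F F . → 7 faults.
6 frames: F F F . F F . . . F . . → 6 faults.
6 < 7: adding a frame reduced faults, as is typical.

7, 6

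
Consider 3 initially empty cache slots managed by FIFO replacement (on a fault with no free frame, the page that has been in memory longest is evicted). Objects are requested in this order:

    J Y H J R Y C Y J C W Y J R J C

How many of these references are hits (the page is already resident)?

J: miss, frames {J}
Y: miss, frames {J,Y}
H: miss, frames {J,Y,H}
J: hit
R: miss, evict J, frames {Y,H,R}
Y: hit
C: miss, evict Y, frames {H,R,C}
Y: miss, evict H, frames {R,C,Y}
J: miss, evict R, frames {C,Y,J}
C: hit
W: miss, evict C, frames {Y,J,W}
Y: hit
J: hit
R: miss, evict Y, frames {J,W,R}
J: hit
C: miss, evict J, frames {W,R,C}
Hits: 6.

6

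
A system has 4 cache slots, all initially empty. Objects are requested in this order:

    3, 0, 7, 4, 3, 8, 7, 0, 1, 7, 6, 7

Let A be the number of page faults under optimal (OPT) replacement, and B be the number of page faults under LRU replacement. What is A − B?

-1

Under OPT: F F F F . F . . F . F . → 7 faults.
Under LRU: F F F F . F . F F . F . → 8 faults.
A − B = 7 − 8 = -1.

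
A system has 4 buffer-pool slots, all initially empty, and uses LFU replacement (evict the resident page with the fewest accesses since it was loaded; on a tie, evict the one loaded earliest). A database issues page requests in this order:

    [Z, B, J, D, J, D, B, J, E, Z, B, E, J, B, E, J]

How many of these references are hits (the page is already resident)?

Z → miss, frames [Z]
B → miss, frames [Z, B]
J → miss, frames [Z, B, J]
D → miss, frames [Z, B, J, D]
J → hit
D → hit
B → hit
J → hit
E → miss, evict Z, frames [B, J, D, E]
Z → miss, evict E, frames [B, J, D, Z]
B → hit
E → miss, evict Z, frames [B, J, D, E]
J → hit
B → hit
E → hit
J → hit
Hits: 9.

9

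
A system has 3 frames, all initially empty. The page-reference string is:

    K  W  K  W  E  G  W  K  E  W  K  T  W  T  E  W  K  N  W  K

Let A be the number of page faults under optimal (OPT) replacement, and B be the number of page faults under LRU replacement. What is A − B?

Under OPT: F F . . F F . . F . . F . . . . F F . . → 8 faults.
Under LRU: F F . . F F . F F . . F . . F . F F . . → 10 faults.
A − B = 8 − 10 = -2.

-2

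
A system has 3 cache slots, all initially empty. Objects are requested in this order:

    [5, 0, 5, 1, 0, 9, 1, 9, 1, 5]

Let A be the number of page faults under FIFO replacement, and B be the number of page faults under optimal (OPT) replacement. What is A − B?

1

Under FIFO: F F . F . F . . . F → 5 faults.
Under OPT: F F . F . F . . . . → 4 faults.
A − B = 5 − 4 = 1.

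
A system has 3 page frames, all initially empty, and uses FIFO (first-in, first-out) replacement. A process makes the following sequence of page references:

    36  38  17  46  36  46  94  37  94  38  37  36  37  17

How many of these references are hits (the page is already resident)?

36 -> miss, frames {36}
38 -> miss, frames {36,38}
17 -> miss, frames {36,38,17}
46 -> miss, evict 36, frames {38,17,46}
36 -> miss, evict 38, frames {17,46,36}
46 -> hit
94 -> miss, evict 17, frames {46,36,94}
37 -> miss, evict 46, frames {36,94,37}
94 -> hit
38 -> miss, evict 36, frames {94,37,38}
37 -> hit
36 -> miss, evict 94, frames {37,38,36}
37 -> hit
17 -> miss, evict 37, frames {38,36,17}
Hits: 4.

4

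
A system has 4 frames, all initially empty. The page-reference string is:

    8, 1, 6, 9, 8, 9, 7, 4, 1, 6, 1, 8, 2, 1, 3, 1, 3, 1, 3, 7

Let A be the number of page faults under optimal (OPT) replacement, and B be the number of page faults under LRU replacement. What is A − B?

-3

Under OPT: F F F F . . F F . . . . F . F . . . . F → 9 faults.
Under LRU: F F F F . . F F F F . F F . F . . . . F → 12 faults.
A − B = 9 − 12 = -3.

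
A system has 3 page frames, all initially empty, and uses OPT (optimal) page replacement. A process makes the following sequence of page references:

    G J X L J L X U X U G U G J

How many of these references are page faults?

G: fault, frames (G)
J: fault, frames (G J)
X: fault, frames (G J X)
L: fault, evict G, frames (J X L)
J: hit
L: hit
X: hit
U: fault, evict L, frames (J X U)
X: hit
U: hit
G: fault, evict X, frames (J U G)
U: hit
G: hit
J: hit
Page faults: 6.

6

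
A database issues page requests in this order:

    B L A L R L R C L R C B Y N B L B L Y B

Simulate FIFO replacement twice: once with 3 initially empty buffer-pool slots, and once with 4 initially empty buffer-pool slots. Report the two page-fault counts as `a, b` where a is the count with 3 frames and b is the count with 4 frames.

3 frames: F F F . F . . F F . . F F F . F F . F . → 12 faults.
4 frames: F F F . F . . F . . . F F F . F . . . . → 9 faults.
9 < 12: adding a frame reduced faults, as is typical.

12, 9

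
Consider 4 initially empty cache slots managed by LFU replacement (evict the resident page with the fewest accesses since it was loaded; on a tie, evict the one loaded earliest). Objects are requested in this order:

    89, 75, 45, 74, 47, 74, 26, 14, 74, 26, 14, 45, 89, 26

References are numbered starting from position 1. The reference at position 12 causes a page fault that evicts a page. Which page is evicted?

pos 1: 89 → miss, frames [89]
pos 2: 75 → miss, frames [89, 75]
pos 3: 45 → miss, frames [89, 75, 45]
pos 4: 74 → miss, frames [89, 75, 45, 74]
pos 5: 47 → miss, evict 89, frames [75, 45, 74, 47]
pos 6: 74 → hit
pos 7: 26 → miss, evict 75, frames [45, 74, 47, 26]
pos 8: 14 → miss, evict 45, frames [74, 47, 26, 14]
pos 9: 74 → hit
pos 10: 26 → hit
pos 11: 14 → hit
pos 12: 45 → miss, evict 47, frames [74, 26, 14, 45]
At position 12, page 47 is evicted.

47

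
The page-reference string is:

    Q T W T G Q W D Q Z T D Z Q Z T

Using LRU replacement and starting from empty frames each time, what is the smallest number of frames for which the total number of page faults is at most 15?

2

f=1: 16 faults
f=2: 14 faults
f=3: 12 faults
f=4: 7 faults
f=5: 7 faults
f=6: 6 faults
Smallest f with faults ≤ 15 is 2.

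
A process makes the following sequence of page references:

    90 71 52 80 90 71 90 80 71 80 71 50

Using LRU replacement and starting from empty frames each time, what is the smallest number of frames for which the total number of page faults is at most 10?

f=1: 12 faults
f=2: 9 faults
f=3: 7 faults
f=4: 5 faults
f=5: 5 faults
Smallest f with faults ≤ 10 is 2.

2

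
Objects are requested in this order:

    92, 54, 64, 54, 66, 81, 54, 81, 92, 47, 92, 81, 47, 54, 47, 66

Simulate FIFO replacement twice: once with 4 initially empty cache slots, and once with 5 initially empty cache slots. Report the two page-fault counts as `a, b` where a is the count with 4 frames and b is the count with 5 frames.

4 frames: F F F . F F . . F F . . . F . F → 9 faults.
5 frames: F F F . F F . . . F F . . F . . → 8 faults.
8 < 9: adding a frame reduced faults, as is typical.

9, 8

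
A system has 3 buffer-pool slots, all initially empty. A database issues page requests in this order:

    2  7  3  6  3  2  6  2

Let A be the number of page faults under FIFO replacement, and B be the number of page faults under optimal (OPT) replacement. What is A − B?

1

Under FIFO: F F F F . F . . → 5 faults.
Under OPT: F F F F . . . . → 4 faults.
A − B = 5 − 4 = 1.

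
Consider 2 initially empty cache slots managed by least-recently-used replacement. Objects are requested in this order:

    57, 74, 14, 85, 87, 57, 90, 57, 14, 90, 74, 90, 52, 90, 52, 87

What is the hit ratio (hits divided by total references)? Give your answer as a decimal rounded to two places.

0.25

57 → miss, frames (57)
74 → miss, frames (57 74)
14 → miss, evict 57, frames (74 14)
85 → miss, evict 74, frames (14 85)
87 → miss, evict 14, frames (85 87)
57 → miss, evict 85, frames (87 57)
90 → miss, evict 87, frames (57 90)
57 → hit
14 → miss, evict 90, frames (57 14)
90 → miss, evict 57, frames (14 90)
74 → miss, evict 14, frames (90 74)
90 → hit
52 → miss, evict 74, frames (90 52)
90 → hit
52 → hit
87 → miss, evict 90, frames (52 87)
Hits: 4 of 16 references → 4/16 = 0.2500.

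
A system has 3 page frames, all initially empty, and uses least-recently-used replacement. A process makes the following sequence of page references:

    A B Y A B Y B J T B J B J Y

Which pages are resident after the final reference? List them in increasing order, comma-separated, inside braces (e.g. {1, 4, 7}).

{B, J, Y}

A: miss, frames (A)
B: miss, frames (A B)
Y: miss, frames (A B Y)
A: hit
B: hit
Y: hit
B: hit
J: miss, evict A, frames (Y B J)
T: miss, evict Y, frames (B J T)
B: hit
J: hit
B: hit
J: hit
Y: miss, evict T, frames (B J Y)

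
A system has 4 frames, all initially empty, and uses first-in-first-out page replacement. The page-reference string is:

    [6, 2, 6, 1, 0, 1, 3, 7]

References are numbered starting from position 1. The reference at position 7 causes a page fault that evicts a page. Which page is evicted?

6

pos 1: 6 → fault, frames (6)
pos 2: 2 → fault, frames (6 2)
pos 3: 6 → hit
pos 4: 1 → fault, frames (6 2 1)
pos 5: 0 → fault, frames (6 2 1 0)
pos 6: 1 → hit
pos 7: 3 → fault, evict 6, frames (2 1 0 3)
At position 7, page 6 is evicted.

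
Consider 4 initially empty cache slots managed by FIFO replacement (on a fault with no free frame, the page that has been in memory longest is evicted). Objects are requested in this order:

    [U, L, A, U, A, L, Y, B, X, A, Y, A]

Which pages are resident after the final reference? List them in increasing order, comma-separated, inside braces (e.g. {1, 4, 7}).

{A, B, X, Y}

U → fault, frames {U}
L → fault, frames {U,L}
A → fault, frames {U,L,A}
U → hit
A → hit
L → hit
Y → fault, frames {U,L,A,Y}
B → fault, evict U, frames {L,A,Y,B}
X → fault, evict L, frames {A,Y,B,X}
A → hit
Y → hit
A → hit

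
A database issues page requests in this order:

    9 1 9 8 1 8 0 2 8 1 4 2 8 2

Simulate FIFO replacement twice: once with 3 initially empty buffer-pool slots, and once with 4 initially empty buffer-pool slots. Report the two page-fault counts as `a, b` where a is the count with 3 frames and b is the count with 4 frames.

9, 6

3 frames: F F . F . . F F . F F . F F → 9 faults.
4 frames: F F . F . . F F . . F . . . → 6 faults.
6 < 9: adding a frame reduced faults, as is typical.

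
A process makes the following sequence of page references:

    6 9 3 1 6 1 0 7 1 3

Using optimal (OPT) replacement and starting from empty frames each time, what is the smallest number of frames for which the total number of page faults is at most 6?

f=1: 10 faults
f=2: 7 faults
f=3: 6 faults
f=4: 6 faults
f=5: 6 faults
f=6: 6 faults
Smallest f with faults ≤ 6 is 3.

3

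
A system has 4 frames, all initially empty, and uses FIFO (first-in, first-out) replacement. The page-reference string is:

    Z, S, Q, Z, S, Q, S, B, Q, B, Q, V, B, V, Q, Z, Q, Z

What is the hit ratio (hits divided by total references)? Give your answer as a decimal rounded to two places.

Z → miss, frames (Z)
S → miss, frames (Z S)
Q → miss, frames (Z S Q)
Z → hit
S → hit
Q → hit
S → hit
B → miss, frames (Z S Q B)
Q → hit
B → hit
Q → hit
V → miss, evict Z, frames (S Q B V)
B → hit
V → hit
Q → hit
Z → miss, evict S, frames (Q B V Z)
Q → hit
Z → hit
Hits: 12 of 18 references → 12/18 = 0.6667.

0.67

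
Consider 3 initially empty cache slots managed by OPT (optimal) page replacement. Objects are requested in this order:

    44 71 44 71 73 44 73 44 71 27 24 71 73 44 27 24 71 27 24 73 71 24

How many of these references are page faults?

8

44 → miss, frames (44)
71 → miss, frames (44 71)
44 → hit
71 → hit
73 → miss, frames (44 71 73)
44 → hit
73 → hit
44 → hit
71 → hit
27 → miss, evict 44, frames (71 73 27)
24 → miss, evict 27, frames (71 73 24)
71 → hit
73 → hit
44 → miss, evict 73, frames (71 24 44)
27 → miss, evict 44, frames (71 24 27)
24 → hit
71 → hit
27 → hit
24 → hit
73 → miss, evict 27, frames (71 24 73)
71 → hit
24 → hit
Page faults: 8.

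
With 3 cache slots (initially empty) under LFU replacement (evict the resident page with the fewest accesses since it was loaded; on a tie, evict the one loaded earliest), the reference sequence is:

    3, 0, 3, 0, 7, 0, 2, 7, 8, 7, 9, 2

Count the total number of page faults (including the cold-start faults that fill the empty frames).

3 -> fault, frames (3)
0 -> fault, frames (3 0)
3 -> hit
0 -> hit
7 -> fault, frames (3 0 7)
0 -> hit
2 -> fault, evict 7, frames (3 0 2)
7 -> fault, evict 2, frames (3 0 7)
8 -> fault, evict 7, frames (3 0 8)
7 -> fault, evict 8, frames (3 0 7)
9 -> fault, evict 7, frames (3 0 9)
2 -> fault, evict 9, frames (3 0 2)
Page faults: 9.

9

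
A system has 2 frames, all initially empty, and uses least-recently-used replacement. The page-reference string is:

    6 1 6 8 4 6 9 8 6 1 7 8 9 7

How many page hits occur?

1

6 → miss, frames {6}
1 → miss, frames {6,1}
6 → hit
8 → miss, evict 1, frames {6,8}
4 → miss, evict 6, frames {8,4}
6 → miss, evict 8, frames {4,6}
9 → miss, evict 4, frames {6,9}
8 → miss, evict 6, frames {9,8}
6 → miss, evict 9, frames {8,6}
1 → miss, evict 8, frames {6,1}
7 → miss, evict 6, frames {1,7}
8 → miss, evict 1, frames {7,8}
9 → miss, evict 7, frames {8,9}
7 → miss, evict 8, frames {9,7}
Hits: 1.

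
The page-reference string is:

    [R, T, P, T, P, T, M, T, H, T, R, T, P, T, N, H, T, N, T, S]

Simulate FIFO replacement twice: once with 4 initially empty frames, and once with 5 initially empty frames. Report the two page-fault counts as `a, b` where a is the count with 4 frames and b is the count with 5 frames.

11, 7

4 frames: F F F . . . F . F . F F F . F F . . . F → 11 faults.
5 frames: F F F . . . F . F . . . . . F . . . . F → 7 faults.
7 < 11: adding a frame reduced faults, as is typical.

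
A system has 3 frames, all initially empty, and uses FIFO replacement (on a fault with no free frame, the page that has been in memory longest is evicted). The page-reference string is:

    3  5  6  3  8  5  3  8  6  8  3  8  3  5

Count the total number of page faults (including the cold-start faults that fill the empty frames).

6

3: miss, frames (3)
5: miss, frames (3 5)
6: miss, frames (3 5 6)
3: hit
8: miss, evict 3, frames (5 6 8)
5: hit
3: miss, evict 5, frames (6 8 3)
8: hit
6: hit
8: hit
3: hit
8: hit
3: hit
5: miss, evict 6, frames (8 3 5)
Page faults: 6.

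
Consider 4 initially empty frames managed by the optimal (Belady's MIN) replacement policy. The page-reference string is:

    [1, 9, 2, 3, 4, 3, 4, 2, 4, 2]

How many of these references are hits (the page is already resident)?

1 → miss, frames {1}
9 → miss, frames {1,9}
2 → miss, frames {1,9,2}
3 → miss, frames {1,9,2,3}
4 → miss, evict 9, frames {1,2,3,4}
3 → hit
4 → hit
2 → hit
4 → hit
2 → hit
Hits: 5.

5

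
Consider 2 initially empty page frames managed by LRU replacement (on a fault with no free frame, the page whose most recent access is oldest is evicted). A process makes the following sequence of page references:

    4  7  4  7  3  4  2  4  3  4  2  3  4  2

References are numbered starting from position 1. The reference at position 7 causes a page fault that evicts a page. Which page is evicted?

3

pos 1: 4 -> fault, frames (4)
pos 2: 7 -> fault, frames (4 7)
pos 3: 4 -> hit
pos 4: 7 -> hit
pos 5: 3 -> fault, evict 4, frames (7 3)
pos 6: 4 -> fault, evict 7, frames (3 4)
pos 7: 2 -> fault, evict 3, frames (4 2)
At position 7, page 3 is evicted.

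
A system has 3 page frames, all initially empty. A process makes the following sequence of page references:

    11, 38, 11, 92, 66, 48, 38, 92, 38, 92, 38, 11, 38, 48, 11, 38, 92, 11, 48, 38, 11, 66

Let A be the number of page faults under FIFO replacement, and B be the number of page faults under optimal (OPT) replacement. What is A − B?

6

Under FIFO: F F . F F F F F . . . F . F . F F F F F . F → 15 faults.
Under OPT: F F . F F F . . . . . F . . . . F . . F . F → 9 faults.
A − B = 15 − 9 = 6.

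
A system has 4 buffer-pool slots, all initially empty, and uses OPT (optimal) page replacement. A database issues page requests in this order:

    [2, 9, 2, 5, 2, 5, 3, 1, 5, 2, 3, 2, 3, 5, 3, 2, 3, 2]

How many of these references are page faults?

2 → miss, frames {2}
9 → miss, frames {2,9}
2 → hit
5 → miss, frames {2,9,5}
2 → hit
5 → hit
3 → miss, frames {2,9,5,3}
1 → miss, evict 9, frames {2,5,3,1}
5 → hit
2 → hit
3 → hit
2 → hit
3 → hit
5 → hit
3 → hit
2 → hit
3 → hit
2 → hit
Page faults: 5.

5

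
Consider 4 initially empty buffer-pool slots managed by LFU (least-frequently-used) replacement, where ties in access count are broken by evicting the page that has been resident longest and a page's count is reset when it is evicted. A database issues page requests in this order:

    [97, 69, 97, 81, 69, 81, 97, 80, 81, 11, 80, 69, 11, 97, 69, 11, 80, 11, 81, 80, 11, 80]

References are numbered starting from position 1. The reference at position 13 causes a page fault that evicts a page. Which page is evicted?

pos 1: 97: miss, frames (97)
pos 2: 69: miss, frames (97 69)
pos 3: 97: hit
pos 4: 81: miss, frames (97 69 81)
pos 5: 69: hit
pos 6: 81: hit
pos 7: 97: hit
pos 8: 80: miss, frames (97 69 81 80)
pos 9: 81: hit
pos 10: 11: miss, evict 80, frames (97 69 81 11)
pos 11: 80: miss, evict 11, frames (97 69 81 80)
pos 12: 69: hit
pos 13: 11: miss, evict 80, frames (97 69 81 11)
At position 13, page 80 is evicted.

80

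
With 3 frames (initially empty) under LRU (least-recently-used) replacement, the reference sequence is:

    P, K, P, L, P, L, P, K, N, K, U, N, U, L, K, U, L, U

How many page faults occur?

7

P: fault, frames [P]
K: fault, frames [P, K]
P: hit
L: fault, frames [K, P, L]
P: hit
L: hit
P: hit
K: hit
N: fault, evict L, frames [P, K, N]
K: hit
U: fault, evict P, frames [N, K, U]
N: hit
U: hit
L: fault, evict K, frames [N, U, L]
K: fault, evict N, frames [U, L, K]
U: hit
L: hit
U: hit
Page faults: 7.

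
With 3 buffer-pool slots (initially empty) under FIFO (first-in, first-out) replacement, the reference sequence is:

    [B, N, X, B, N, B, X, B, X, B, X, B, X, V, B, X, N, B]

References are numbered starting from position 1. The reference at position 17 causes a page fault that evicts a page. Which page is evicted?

pos 1: B → miss, frames (B)
pos 2: N → miss, frames (B N)
pos 3: X → miss, frames (B N X)
pos 4: B → hit
pos 5: N → hit
pos 6: B → hit
pos 7: X → hit
pos 8: B → hit
pos 9: X → hit
pos 10: B → hit
pos 11: X → hit
pos 12: B → hit
pos 13: X → hit
pos 14: V → miss, evict B, frames (N X V)
pos 15: B → miss, evict N, frames (X V B)
pos 16: X → hit
pos 17: N → miss, evict X, frames (V B N)
At position 17, page X is evicted.

X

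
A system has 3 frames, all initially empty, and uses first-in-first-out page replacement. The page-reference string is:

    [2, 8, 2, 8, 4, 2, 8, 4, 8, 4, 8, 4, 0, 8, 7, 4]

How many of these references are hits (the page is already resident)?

2 -> miss, frames (2)
8 -> miss, frames (2 8)
2 -> hit
8 -> hit
4 -> miss, frames (2 8 4)
2 -> hit
8 -> hit
4 -> hit
8 -> hit
4 -> hit
8 -> hit
4 -> hit
0 -> miss, evict 2, frames (8 4 0)
8 -> hit
7 -> miss, evict 8, frames (4 0 7)
4 -> hit
Hits: 11.

11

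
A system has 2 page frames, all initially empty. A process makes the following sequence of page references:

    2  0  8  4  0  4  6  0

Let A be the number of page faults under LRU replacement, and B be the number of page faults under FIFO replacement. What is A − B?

1

Under LRU: F F F F F . F F → 7 faults.
Under FIFO: F F F F F . F . → 6 faults.
A − B = 7 − 6 = 1.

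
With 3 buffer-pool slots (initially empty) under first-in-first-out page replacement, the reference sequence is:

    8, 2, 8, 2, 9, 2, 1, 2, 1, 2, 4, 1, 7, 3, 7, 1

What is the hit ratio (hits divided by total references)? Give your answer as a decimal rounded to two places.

8 -> fault, frames (8)
2 -> fault, frames (8 2)
8 -> hit
2 -> hit
9 -> fault, frames (8 2 9)
2 -> hit
1 -> fault, evict 8, frames (2 9 1)
2 -> hit
1 -> hit
2 -> hit
4 -> fault, evict 2, frames (9 1 4)
1 -> hit
7 -> fault, evict 9, frames (1 4 7)
3 -> fault, evict 1, frames (4 7 3)
7 -> hit
1 -> fault, evict 4, frames (7 3 1)
Hits: 8 of 16 references → 8/16 = 0.5000.

0.50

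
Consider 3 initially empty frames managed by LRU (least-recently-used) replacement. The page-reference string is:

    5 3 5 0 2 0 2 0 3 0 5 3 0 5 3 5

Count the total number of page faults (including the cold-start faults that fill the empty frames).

6

5: miss, frames {5}
3: miss, frames {5,3}
5: hit
0: miss, frames {3,5,0}
2: miss, evict 3, frames {5,0,2}
0: hit
2: hit
0: hit
3: miss, evict 5, frames {2,0,3}
0: hit
5: miss, evict 2, frames {3,0,5}
3: hit
0: hit
5: hit
3: hit
5: hit
Page faults: 6.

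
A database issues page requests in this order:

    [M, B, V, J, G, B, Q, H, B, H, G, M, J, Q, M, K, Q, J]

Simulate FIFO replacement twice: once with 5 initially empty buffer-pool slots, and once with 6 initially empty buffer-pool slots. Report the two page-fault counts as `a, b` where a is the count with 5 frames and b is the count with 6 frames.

5 frames: F F F F F . F F F . . F F . . F F . → 12 faults.
6 frames: F F F F F . F F . . . F . . . F . . → 9 faults.
9 < 12: adding a frame reduced faults, as is typical.

12, 9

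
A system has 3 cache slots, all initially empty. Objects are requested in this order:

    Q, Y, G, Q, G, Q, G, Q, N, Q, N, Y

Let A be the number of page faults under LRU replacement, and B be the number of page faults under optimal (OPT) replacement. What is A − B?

Under LRU: F F F . . . . . F . . F → 5 faults.
Under OPT: F F F . . . . . F . . . → 4 faults.
A − B = 5 − 4 = 1.

1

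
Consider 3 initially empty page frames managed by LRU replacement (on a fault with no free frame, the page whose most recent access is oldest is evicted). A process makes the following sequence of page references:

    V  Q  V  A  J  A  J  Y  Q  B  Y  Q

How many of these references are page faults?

7

V -> fault, frames (V)
Q -> fault, frames (V Q)
V -> hit
A -> fault, frames (Q V A)
J -> fault, evict Q, frames (V A J)
A -> hit
J -> hit
Y -> fault, evict V, frames (A J Y)
Q -> fault, evict A, frames (J Y Q)
B -> fault, evict J, frames (Y Q B)
Y -> hit
Q -> hit
Page faults: 7.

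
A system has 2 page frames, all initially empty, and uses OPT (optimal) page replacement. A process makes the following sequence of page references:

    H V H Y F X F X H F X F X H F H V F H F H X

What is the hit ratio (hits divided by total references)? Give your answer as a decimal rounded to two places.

0.50

H: fault, frames {H}
V: fault, frames {H,V}
H: hit
Y: fault, evict V, frames {H,Y}
F: fault, evict Y, frames {H,F}
X: fault, evict H, frames {F,X}
F: hit
X: hit
H: fault, evict X, frames {F,H}
F: hit
X: fault, evict H, frames {F,X}
F: hit
X: hit
H: fault, evict X, frames {F,H}
F: hit
H: hit
V: fault, evict H, frames {F,V}
F: hit
H: fault, evict V, frames {F,H}
F: hit
H: hit
X: fault, evict H, frames {F,X}
Hits: 11 of 22 references → 11/22 = 0.5000.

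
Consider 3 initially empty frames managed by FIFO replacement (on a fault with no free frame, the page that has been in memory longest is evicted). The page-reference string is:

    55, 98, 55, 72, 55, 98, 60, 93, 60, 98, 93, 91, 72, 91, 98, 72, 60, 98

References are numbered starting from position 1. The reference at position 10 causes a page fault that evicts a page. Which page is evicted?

72

pos 1: 55 -> fault, frames {55}
pos 2: 98 -> fault, frames {55,98}
pos 3: 55 -> hit
pos 4: 72 -> fault, frames {55,98,72}
pos 5: 55 -> hit
pos 6: 98 -> hit
pos 7: 60 -> fault, evict 55, frames {98,72,60}
pos 8: 93 -> fault, evict 98, frames {72,60,93}
pos 9: 60 -> hit
pos 10: 98 -> fault, evict 72, frames {60,93,98}
At position 10, page 72 is evicted.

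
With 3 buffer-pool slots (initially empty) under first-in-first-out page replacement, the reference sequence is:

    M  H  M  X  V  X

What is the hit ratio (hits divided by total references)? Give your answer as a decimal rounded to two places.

M → miss, frames (M)
H → miss, frames (M H)
M → hit
X → miss, frames (M H X)
V → miss, evict M, frames (H X V)
X → hit
Hits: 2 of 6 references → 2/6 = 0.3333.

0.33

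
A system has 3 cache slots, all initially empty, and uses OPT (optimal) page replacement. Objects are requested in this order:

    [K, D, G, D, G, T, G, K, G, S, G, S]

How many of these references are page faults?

5

K → miss, frames (K)
D → miss, frames (K D)
G → miss, frames (K D G)
D → hit
G → hit
T → miss, evict D, frames (K G T)
G → hit
K → hit
G → hit
S → miss, evict T, frames (K G S)
G → hit
S → hit
Page faults: 5.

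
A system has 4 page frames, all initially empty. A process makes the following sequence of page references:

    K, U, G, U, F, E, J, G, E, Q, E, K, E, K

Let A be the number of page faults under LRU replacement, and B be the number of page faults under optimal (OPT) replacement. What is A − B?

Under LRU: F F F . F F F F . F . F . . → 9 faults.
Under OPT: F F F . F F F . . F . . . . → 7 faults.
A − B = 9 − 7 = 2.

2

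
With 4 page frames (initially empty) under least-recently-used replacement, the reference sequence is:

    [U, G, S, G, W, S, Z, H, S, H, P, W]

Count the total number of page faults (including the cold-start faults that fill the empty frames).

U: fault, frames (U)
G: fault, frames (U G)
S: fault, frames (U G S)
G: hit
W: fault, frames (U S G W)
S: hit
Z: fault, evict U, frames (G W S Z)
H: fault, evict G, frames (W S Z H)
S: hit
H: hit
P: fault, evict W, frames (Z S H P)
W: fault, evict Z, frames (S H P W)
Page faults: 8.

8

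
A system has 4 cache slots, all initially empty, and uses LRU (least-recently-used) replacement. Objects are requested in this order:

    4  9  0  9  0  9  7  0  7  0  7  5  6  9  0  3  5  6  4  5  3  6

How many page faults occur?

4 → fault, frames {4}
9 → fault, frames {4,9}
0 → fault, frames {4,9,0}
9 → hit
0 → hit
9 → hit
7 → fault, frames {4,0,9,7}
0 → hit
7 → hit
0 → hit
7 → hit
5 → fault, evict 4, frames {9,0,7,5}
6 → fault, evict 9, frames {0,7,5,6}
9 → fault, evict 0, frames {7,5,6,9}
0 → fault, evict 7, frames {5,6,9,0}
3 → fault, evict 5, frames {6,9,0,3}
5 → fault, evict 6, frames {9,0,3,5}
6 → fault, evict 9, frames {0,3,5,6}
4 → fault, evict 0, frames {3,5,6,4}
5 → hit
3 → hit
6 → hit
Page faults: 12.

12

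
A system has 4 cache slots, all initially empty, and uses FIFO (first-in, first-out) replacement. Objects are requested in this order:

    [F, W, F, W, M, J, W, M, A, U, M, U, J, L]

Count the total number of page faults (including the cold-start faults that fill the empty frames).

F -> fault, frames [F]
W -> fault, frames [F, W]
F -> hit
W -> hit
M -> fault, frames [F, W, M]
J -> fault, frames [F, W, M, J]
W -> hit
M -> hit
A -> fault, evict F, frames [W, M, J, A]
U -> fault, evict W, frames [M, J, A, U]
M -> hit
U -> hit
J -> hit
L -> fault, evict M, frames [J, A, U, L]
Page faults: 7.

7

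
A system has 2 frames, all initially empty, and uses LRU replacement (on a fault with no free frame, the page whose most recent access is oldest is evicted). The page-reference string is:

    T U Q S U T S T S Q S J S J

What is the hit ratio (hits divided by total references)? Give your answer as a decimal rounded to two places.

T -> miss, frames {T}
U -> miss, frames {T,U}
Q -> miss, evict T, frames {U,Q}
S -> miss, evict U, frames {Q,S}
U -> miss, evict Q, frames {S,U}
T -> miss, evict S, frames {U,T}
S -> miss, evict U, frames {T,S}
T -> hit
S -> hit
Q -> miss, evict T, frames {S,Q}
S -> hit
J -> miss, evict Q, frames {S,J}
S -> hit
J -> hit
Hits: 5 of 14 references → 5/14 = 0.3571.

0.36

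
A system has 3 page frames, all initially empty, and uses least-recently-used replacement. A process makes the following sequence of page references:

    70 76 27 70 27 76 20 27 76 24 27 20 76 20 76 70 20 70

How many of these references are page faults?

70: fault, frames (70)
76: fault, frames (70 76)
27: fault, frames (70 76 27)
70: hit
27: hit
76: hit
20: fault, evict 70, frames (27 76 20)
27: hit
76: hit
24: fault, evict 20, frames (27 76 24)
27: hit
20: fault, evict 76, frames (24 27 20)
76: fault, evict 24, frames (27 20 76)
20: hit
76: hit
70: fault, evict 27, frames (20 76 70)
20: hit
70: hit
Page faults: 8.

8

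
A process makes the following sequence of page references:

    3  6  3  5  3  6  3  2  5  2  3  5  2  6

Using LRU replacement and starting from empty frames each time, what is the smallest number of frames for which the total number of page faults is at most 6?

3

f=1: 14 faults
f=2: 10 faults
f=3: 6 faults
f=4: 4 faults
Smallest f with faults ≤ 6 is 3.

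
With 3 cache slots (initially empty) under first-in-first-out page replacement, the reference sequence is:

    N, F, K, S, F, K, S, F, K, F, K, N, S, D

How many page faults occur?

6

N → miss, frames [N]
F → miss, frames [N, F]
K → miss, frames [N, F, K]
S → miss, evict N, frames [F, K, S]
F → hit
K → hit
S → hit
F → hit
K → hit
F → hit
K → hit
N → miss, evict F, frames [K, S, N]
S → hit
D → miss, evict K, frames [S, N, D]
Page faults: 6.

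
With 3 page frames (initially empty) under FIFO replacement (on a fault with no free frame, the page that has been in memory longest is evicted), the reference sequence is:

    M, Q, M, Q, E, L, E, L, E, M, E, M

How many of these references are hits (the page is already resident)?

M: fault, frames {M}
Q: fault, frames {M,Q}
M: hit
Q: hit
E: fault, frames {M,Q,E}
L: fault, evict M, frames {Q,E,L}
E: hit
L: hit
E: hit
M: fault, evict Q, frames {E,L,M}
E: hit
M: hit
Hits: 7.

7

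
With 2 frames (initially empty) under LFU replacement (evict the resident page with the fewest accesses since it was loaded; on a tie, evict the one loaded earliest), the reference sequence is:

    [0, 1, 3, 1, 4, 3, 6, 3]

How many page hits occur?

1

0 -> fault, frames {0}
1 -> fault, frames {0,1}
3 -> fault, evict 0, frames {1,3}
1 -> hit
4 -> fault, evict 3, frames {1,4}
3 -> fault, evict 4, frames {1,3}
6 -> fault, evict 3, frames {1,6}
3 -> fault, evict 6, frames {1,3}
Hits: 1.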